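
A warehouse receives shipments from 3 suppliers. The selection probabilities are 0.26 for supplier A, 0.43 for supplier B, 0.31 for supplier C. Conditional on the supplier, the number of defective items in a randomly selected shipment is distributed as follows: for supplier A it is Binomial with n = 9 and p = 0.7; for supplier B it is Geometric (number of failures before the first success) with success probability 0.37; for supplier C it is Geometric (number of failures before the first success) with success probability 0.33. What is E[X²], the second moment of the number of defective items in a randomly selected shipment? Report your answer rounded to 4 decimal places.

17.2214

For each component E[X²] = Var + (mean)², giving A: 41.58; B: 7.5011; C: 10.2746.
Overall E[X²] = 0.26·41.58 + 0.43·7.5011 + 0.31·10.2746 = 17.2214.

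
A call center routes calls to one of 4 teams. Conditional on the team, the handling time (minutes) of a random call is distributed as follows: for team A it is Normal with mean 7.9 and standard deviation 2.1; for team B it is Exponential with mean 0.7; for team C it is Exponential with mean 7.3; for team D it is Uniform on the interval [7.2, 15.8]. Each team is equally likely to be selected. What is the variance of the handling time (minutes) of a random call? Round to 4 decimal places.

31.2758

Per component, A: μ=7.9, E[X²]=66.82; B: μ=0.7, E[X²]=0.98; C: μ=7.3, E[X²]=106.58; D: μ=11.5, E[X²]=138.413.
E[X] = 0.25·7.9 + 0.25·0.7 + 0.25·7.3 + 0.25·11.5 = 6.85.
E[X²] = 0.25·66.82 + 0.25·0.98 + 0.25·106.58 + 0.25·138.413 = 78.1983.
Var(X) = E[X²] − (E[X])² = 78.1983 − 46.9225 = 31.2758.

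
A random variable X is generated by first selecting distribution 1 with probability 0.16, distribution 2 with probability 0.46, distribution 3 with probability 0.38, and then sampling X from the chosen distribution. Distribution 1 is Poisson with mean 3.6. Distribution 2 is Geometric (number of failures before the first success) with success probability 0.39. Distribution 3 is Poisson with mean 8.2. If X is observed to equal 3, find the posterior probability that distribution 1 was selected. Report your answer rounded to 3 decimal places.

0.403

Likelihoods P(X=3 | ·): 1: 0.212469; 2: 0.0885226; 3: 0.0252392.
Posterior ∝ prior × likelihood. Numerator for 1: 0.16·0.212469 = 0.0339951.
Normalizing constant: 0.16·0.212469 + 0.46·0.0885226 + 0.38·0.0252392 = 0.0843064.
P(1 | observation) = 0.0339951 / 0.0843064 = 0.403233.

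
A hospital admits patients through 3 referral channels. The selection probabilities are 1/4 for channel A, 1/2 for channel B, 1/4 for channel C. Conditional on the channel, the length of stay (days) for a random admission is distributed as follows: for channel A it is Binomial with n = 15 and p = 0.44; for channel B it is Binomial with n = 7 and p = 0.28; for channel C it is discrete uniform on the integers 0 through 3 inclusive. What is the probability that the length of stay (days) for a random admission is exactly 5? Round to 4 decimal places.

0.0469

Conditional on each channel, P(X = 5): A: 0.15021; B: 0.0187359; C: 0.
By total probability, P(X = 5) = 0.25·0.15021 + 0.5·0.0187359 + 0.25·0 = 0.0469205.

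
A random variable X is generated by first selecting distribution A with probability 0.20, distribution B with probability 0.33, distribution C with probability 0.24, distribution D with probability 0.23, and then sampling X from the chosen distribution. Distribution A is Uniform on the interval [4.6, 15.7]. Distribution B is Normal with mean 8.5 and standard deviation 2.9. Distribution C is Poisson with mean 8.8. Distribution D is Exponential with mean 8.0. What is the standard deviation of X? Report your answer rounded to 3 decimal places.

Per component, A: μ=10.15, E[X²]=113.29; B: μ=8.5, E[X²]=80.66; C: μ=8.8, E[X²]=86.24; D: μ=8, E[X²]=128.
E[X] = 0.2·10.15 + 0.33·8.5 + 0.24·8.8 + 0.23·8 = 8.787.
E[X²] = 0.2·113.29 + 0.33·80.66 + 0.24·86.24 + 0.23·128 = 99.4134.
Var(X) = E[X²] − (E[X])² = 99.4134 − 77.2114 = 22.202.
SD(X) = √22.202 = 4.7119.

4.712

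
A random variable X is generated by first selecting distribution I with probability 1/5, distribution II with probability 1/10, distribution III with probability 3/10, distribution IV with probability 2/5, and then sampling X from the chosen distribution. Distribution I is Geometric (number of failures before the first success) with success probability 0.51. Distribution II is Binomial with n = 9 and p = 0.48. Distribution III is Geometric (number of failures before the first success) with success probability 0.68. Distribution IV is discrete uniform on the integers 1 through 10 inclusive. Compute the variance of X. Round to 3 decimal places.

Per component, I: μ=0.960784, E[X²]=2.807; II: μ=4.32, E[X²]=20.9088; III: μ=0.470588, E[X²]=0.913495; IV: μ=5.5, E[X²]=38.5.
E[X] = 0.2·0.960784 + 0.1·4.32 + 0.3·0.470588 + 0.4·5.5 = 2.96533.
E[X²] = 0.2·2.807 + 0.1·20.9088 + 0.3·0.913495 + 0.4·38.5 = 18.3263.
Var(X) = E[X²] − (E[X])² = 18.3263 − 8.7932 = 9.53313.

9.533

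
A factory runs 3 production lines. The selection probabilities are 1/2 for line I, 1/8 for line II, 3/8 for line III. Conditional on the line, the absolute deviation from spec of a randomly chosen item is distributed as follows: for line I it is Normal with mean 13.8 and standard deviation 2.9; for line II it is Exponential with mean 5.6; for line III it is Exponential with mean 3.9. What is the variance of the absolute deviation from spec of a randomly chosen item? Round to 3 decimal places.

36.544

Per component, I: μ=13.8, E[X²]=198.85; II: μ=5.6, E[X²]=62.72; III: μ=3.9, E[X²]=30.42.
E[X] = 0.5·13.8 + 0.125·5.6 + 0.375·3.9 = 9.0625.
E[X²] = 0.5·198.85 + 0.125·62.72 + 0.375·30.42 = 118.673.
Var(X) = E[X²] − (E[X])² = 118.673 − 82.1289 = 36.5436.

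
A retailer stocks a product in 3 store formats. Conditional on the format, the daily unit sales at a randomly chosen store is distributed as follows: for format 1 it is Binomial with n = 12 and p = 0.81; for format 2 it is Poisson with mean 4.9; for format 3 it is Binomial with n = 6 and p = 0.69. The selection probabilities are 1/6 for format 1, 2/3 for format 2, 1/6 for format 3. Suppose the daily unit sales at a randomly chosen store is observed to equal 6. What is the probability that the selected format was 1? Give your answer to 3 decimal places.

Likelihoods P(X=6 | ·): 1: 0.0122773; 2: 0.143153; 3: 0.107918.
Posterior ∝ prior × likelihood. Numerator for 1: 0.166667·0.0122773 = 0.00204622.
Normalizing constant: 0.166667·0.0122773 + 0.666667·0.143153 + 0.166667·0.107918 = 0.115468.
P(1 | observation) = 0.00204622 / 0.115468 = 0.0177211.

0.018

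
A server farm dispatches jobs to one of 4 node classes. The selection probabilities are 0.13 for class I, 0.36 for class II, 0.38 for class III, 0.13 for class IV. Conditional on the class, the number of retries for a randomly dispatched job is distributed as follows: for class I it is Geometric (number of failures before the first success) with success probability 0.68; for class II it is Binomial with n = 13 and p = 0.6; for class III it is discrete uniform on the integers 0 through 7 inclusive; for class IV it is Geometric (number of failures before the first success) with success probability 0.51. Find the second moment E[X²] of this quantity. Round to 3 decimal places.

30.159

For each component E[X²] = Var + (mean)², giving I: 0.913495; II: 63.96; III: 17.5; IV: 2.807.
Overall E[X²] = 0.13·0.913495 + 0.36·63.96 + 0.38·17.5 + 0.13·2.807 = 30.1593.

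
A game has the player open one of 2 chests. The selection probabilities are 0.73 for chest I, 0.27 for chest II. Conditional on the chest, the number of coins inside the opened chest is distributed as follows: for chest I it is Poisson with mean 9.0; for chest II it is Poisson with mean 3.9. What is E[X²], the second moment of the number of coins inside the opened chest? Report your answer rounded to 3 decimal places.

70.860

For each component E[X²] = Var + (mean)², giving I: 90; II: 19.11.
Overall E[X²] = 0.73·90 + 0.27·19.11 = 70.8597.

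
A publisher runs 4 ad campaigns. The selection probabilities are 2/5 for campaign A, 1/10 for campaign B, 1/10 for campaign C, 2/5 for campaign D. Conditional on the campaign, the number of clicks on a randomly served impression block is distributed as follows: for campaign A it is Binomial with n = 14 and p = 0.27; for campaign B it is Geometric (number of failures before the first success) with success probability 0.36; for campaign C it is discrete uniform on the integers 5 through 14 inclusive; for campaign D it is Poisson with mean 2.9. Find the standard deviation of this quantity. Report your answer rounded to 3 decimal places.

2.750

Per component, A: μ=3.78, E[X²]=17.0478; B: μ=1.77778, E[X²]=8.09877; C: μ=9.5, E[X²]=98.5; D: μ=2.9, E[X²]=11.31.
E[X] = 0.4·3.78 + 0.1·1.77778 + 0.1·9.5 + 0.4·2.9 = 3.79978.
E[X²] = 0.4·17.0478 + 0.1·8.09877 + 0.1·98.5 + 0.4·11.31 = 22.003.
Var(X) = E[X²] − (E[X])² = 22.003 − 14.4383 = 7.56469.
SD(X) = √7.56469 = 2.7504.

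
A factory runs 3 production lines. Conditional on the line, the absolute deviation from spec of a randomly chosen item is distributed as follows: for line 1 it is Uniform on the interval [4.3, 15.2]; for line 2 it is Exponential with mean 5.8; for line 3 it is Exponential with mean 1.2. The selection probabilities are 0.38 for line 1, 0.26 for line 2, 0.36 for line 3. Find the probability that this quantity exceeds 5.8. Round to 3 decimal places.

0.426

Conditional on each line, P(X > 5.8): 1: 0.862385; 2: 0.367879; 3: 0.00795994.
By total probability, P(X > 5.8) = 0.38·0.862385 + 0.26·0.367879 + 0.36·0.00795994 = 0.426221.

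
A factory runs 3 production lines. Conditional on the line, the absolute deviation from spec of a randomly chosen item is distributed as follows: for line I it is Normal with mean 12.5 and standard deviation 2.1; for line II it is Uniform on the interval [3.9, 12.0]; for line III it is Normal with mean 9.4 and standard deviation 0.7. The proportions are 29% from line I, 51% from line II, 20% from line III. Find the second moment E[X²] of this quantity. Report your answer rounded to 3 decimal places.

99.383

For each component E[X²] = Var + (mean)², giving I: 160.66; II: 68.67; III: 88.85.
Overall E[X²] = 0.29·160.66 + 0.51·68.67 + 0.2·88.85 = 99.3831.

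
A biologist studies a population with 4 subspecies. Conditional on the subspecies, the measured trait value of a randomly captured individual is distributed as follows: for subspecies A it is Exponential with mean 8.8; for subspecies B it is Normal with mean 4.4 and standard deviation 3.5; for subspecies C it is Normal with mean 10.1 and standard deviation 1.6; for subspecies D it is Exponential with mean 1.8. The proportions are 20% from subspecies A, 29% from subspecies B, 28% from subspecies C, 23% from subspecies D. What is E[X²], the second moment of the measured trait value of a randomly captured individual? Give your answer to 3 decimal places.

70.913

For each component E[X²] = Var + (mean)², giving A: 154.88; B: 31.61; C: 104.57; D: 6.48.
Overall E[X²] = 0.2·154.88 + 0.29·31.61 + 0.28·104.57 + 0.23·6.48 = 70.9129.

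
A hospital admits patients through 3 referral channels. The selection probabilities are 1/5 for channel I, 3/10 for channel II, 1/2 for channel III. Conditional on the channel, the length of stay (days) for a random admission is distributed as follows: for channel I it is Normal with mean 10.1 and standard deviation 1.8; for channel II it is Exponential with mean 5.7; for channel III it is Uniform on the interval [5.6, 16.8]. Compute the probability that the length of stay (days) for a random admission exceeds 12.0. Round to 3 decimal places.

0.280

Conditional on each channel, P(X > 12.0): I: 0.145586; II: 0.121814; III: 0.428571.
By total probability, P(X > 12.0) = 0.2·0.145586 + 0.3·0.121814 + 0.5·0.428571 = 0.279947.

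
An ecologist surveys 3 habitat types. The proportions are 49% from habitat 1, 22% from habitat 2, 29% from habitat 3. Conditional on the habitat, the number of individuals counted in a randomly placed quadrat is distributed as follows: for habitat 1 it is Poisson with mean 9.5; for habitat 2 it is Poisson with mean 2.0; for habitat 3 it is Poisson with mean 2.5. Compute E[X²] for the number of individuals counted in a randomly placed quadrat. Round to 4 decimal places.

52.7350

For each component E[X²] = Var + (mean)², giving 1: 99.75; 2: 6; 3: 8.75.
Overall E[X²] = 0.49·99.75 + 0.22·6 + 0.29·8.75 = 52.735.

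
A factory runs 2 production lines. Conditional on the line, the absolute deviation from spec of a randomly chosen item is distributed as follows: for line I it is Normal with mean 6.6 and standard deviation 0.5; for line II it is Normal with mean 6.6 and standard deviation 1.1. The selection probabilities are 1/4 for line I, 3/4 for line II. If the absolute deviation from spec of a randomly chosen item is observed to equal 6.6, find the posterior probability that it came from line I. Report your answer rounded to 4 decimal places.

0.4231

Likelihoods f(6.6 | ·): I: 0.797885; II: 0.362675.
Posterior ∝ prior × likelihood. Numerator for I: 0.25·0.797885 = 0.199471.
Normalizing constant: 0.25·0.797885 + 0.75·0.362675 = 0.471477.
P(I | observation) = 0.199471 / 0.471477 = 0.423077.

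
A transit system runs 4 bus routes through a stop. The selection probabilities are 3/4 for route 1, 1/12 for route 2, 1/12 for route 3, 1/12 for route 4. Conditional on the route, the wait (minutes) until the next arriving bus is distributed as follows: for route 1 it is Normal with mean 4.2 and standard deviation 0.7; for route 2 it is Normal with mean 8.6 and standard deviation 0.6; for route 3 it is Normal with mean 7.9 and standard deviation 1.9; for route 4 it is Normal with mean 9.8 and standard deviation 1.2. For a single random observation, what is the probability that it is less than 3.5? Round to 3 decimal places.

0.120

Conditional on each route, P(X < 3.5): 1: 0.158655; 2: 0; 3: 0.0102849; 4: 7.60496e-08.
By total probability, P(X < 3.5) = 0.75·0.158655 + 0.0833333·0 + 0.0833333·0.0102849 + 0.0833333·7.60496e-08 = 0.119849.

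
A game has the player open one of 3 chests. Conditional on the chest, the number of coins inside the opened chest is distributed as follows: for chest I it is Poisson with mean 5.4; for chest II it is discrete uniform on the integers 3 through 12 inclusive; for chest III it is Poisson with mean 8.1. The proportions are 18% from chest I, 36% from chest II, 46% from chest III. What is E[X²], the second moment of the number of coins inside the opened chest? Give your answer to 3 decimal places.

63.347

For each component E[X²] = Var + (mean)², giving I: 34.56; II: 64.5; III: 73.71.
Overall E[X²] = 0.18·34.56 + 0.36·64.5 + 0.46·73.71 = 63.3474.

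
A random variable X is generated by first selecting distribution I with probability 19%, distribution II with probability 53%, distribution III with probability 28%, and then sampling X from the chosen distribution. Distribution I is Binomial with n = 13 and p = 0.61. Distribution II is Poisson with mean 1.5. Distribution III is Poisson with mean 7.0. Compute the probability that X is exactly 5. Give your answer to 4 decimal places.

Conditional on each component, P(X = 5): I: 0.0581761; II: 0.01412; III: 0.127717.
By total probability, P(X = 5) = 0.19·0.0581761 + 0.53·0.01412 + 0.28·0.127717 = 0.0542977.

0.0543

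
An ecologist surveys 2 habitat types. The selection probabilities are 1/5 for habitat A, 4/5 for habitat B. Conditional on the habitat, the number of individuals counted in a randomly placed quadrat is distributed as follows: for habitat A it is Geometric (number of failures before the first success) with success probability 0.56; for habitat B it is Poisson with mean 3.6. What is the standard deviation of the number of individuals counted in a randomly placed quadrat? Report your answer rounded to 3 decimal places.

Per component, A: μ=0.785714, E[X²]=2.02041; B: μ=3.6, E[X²]=16.56.
E[X] = 0.2·0.785714 + 0.8·3.6 = 3.03714.
E[X²] = 0.2·2.02041 + 0.8·16.56 = 13.6521.
Var(X) = E[X²] − (E[X])² = 13.6521 − 9.22424 = 4.42784.
SD(X) = √4.42784 = 2.10424.

2.104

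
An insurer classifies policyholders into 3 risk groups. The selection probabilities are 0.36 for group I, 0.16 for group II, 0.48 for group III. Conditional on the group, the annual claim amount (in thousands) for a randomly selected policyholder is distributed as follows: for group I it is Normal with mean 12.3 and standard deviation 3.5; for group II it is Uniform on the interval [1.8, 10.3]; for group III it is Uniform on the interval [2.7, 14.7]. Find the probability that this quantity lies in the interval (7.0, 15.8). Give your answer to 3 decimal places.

0.650

Conditional on each group, P(7.0 < X < 15.8): I: 0.776368; II: 0.388235; III: 0.641667.
By total probability, P(7.0 < X < 15.8) = 0.36·0.776368 + 0.16·0.388235 + 0.48·0.641667 = 0.64961.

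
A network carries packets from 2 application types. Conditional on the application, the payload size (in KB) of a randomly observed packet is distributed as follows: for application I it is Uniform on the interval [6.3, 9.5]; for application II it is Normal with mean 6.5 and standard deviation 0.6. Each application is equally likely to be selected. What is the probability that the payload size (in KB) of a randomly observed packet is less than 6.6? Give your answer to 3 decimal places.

Conditional on each application, P(X < 6.6): I: 0.09375; II: 0.566184.
By total probability, P(X < 6.6) = 0.5·0.09375 + 0.5·0.566184 = 0.329967.

0.330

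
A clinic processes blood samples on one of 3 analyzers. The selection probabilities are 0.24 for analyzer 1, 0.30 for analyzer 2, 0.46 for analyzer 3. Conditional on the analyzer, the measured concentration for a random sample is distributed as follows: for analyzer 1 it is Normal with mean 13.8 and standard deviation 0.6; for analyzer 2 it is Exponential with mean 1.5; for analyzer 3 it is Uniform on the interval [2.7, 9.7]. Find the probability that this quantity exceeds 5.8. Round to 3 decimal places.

Conditional on each analyzer, P(X > 5.8): 1: 1; 2: 0.020928; 3: 0.557143.
By total probability, P(X > 5.8) = 0.24·1 + 0.3·0.020928 + 0.46·0.557143 = 0.502564.

0.503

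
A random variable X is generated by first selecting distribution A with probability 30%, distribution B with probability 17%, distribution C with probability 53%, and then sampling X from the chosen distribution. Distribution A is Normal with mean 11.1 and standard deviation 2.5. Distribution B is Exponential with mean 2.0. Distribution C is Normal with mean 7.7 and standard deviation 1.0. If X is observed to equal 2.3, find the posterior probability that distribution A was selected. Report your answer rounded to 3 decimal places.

0.004

Likelihoods f(2.3 | ·): A: 0.000325408; B: 0.158318; C: 1.85736e-07.
Posterior ∝ prior × likelihood. Numerator for A: 0.3·0.000325408 = 9.76225e-05.
Normalizing constant: 0.3·0.000325408 + 0.17·0.158318 + 0.53·1.85736e-07 = 0.0270118.
P(A | observation) = 9.76225e-05 / 0.0270118 = 0.00361406.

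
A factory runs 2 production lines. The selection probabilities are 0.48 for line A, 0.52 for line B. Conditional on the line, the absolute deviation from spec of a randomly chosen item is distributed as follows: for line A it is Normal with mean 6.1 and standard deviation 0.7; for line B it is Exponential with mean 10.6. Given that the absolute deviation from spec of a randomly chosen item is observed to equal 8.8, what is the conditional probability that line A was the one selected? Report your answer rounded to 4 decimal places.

0.0075

Likelihoods f(8.8 | ·): A: 0.000335114; B: 0.041129.
Posterior ∝ prior × likelihood. Numerator for A: 0.48·0.000335114 = 0.000160855.
Normalizing constant: 0.48·0.000335114 + 0.52·0.041129 = 0.0215479.
P(A | observation) = 0.000160855 / 0.0215479 = 0.00746498.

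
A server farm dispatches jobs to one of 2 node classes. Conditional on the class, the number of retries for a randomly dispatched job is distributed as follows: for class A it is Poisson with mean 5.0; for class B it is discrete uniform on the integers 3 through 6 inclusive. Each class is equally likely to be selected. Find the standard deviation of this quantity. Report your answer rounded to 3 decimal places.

Per component, A: μ=5, E[X²]=30; B: μ=4.5, E[X²]=21.5.
E[X] = 0.5·5 + 0.5·4.5 = 4.75.
E[X²] = 0.5·30 + 0.5·21.5 = 25.75.
Var(X) = E[X²] − (E[X])² = 25.75 − 22.5625 = 3.1875.
SD(X) = √3.1875 = 1.78536.

1.785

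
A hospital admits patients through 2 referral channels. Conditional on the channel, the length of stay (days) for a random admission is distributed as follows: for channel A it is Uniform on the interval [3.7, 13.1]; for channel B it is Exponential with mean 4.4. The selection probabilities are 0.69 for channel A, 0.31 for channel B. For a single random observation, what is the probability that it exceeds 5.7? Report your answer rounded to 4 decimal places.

Conditional on each channel, P(X > 5.7): A: 0.787234; B: 0.273773.
By total probability, P(X > 5.7) = 0.69·0.787234 + 0.31·0.273773 = 0.628061.

0.6281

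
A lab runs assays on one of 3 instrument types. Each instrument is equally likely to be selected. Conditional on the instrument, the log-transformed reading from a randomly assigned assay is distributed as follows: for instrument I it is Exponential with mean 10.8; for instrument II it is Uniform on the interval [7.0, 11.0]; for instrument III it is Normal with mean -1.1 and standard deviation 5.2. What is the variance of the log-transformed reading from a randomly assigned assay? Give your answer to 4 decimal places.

Per component, I: μ=10.8, E[X²]=233.28; II: μ=9, E[X²]=82.3333; III: μ=-1.1, E[X²]=28.25.
E[X] = 0.333333·10.8 + 0.333333·9 + 0.333333·-1.1 = 6.23333.
E[X²] = 0.333333·233.28 + 0.333333·82.3333 + 0.333333·28.25 = 114.621.
Var(X) = E[X²] − (E[X])² = 114.621 − 38.8544 = 75.7667.

75.7667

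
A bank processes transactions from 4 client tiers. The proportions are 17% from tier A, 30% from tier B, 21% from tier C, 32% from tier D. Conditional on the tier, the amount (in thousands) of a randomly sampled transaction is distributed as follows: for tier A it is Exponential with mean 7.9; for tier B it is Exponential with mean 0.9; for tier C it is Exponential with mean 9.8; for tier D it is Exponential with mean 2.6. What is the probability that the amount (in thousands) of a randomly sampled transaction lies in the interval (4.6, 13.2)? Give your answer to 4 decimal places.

0.1941

Conditional on each tier, P(4.6 < X < 13.2): A: 0.370544; B: 0.00602895; C: 0.36535; D: 0.164225.
By total probability, P(4.6 < X < 13.2) = 0.17·0.370544 + 0.3·0.00602895 + 0.21·0.36535 + 0.32·0.164225 = 0.194077.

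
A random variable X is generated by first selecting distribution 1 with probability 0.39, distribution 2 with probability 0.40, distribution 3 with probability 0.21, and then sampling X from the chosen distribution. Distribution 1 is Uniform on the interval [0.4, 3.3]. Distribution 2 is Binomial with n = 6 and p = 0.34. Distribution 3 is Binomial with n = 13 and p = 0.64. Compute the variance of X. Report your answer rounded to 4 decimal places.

Per component, 1: μ=1.85, E[X²]=4.12333; 2: μ=2.04, E[X²]=5.508; 3: μ=8.32, E[X²]=72.2176.
E[X] = 0.39·1.85 + 0.4·2.04 + 0.21·8.32 = 3.2847.
E[X²] = 0.39·4.12333 + 0.4·5.508 + 0.21·72.2176 = 18.977.
Var(X) = E[X²] − (E[X])² = 18.977 − 10.7893 = 8.18774.

8.1877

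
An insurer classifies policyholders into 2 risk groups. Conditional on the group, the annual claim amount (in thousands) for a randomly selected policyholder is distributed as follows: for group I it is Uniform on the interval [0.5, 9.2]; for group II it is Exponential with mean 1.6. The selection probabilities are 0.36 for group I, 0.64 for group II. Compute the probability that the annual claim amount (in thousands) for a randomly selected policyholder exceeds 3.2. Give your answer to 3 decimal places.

0.335

Conditional on each group, P(X > 3.2): I: 0.689655; II: 0.135335.
By total probability, P(X > 3.2) = 0.36·0.689655 + 0.64·0.135335 = 0.33489.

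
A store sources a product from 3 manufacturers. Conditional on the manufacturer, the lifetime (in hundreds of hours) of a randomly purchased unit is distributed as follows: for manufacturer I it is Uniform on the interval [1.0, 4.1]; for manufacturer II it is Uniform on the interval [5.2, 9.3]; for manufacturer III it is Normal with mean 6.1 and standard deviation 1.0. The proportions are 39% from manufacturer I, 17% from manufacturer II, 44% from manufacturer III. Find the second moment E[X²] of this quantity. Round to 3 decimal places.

For each component E[X²] = Var + (mean)², giving I: 7.30333; II: 53.9633; III: 38.21.
Overall E[X²] = 0.39·7.30333 + 0.17·53.9633 + 0.44·38.21 = 28.8345.

28.834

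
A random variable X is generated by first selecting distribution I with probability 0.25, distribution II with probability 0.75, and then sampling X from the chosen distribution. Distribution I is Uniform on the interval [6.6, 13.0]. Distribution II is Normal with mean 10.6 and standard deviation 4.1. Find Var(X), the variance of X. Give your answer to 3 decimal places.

Per component, I: μ=9.8, E[X²]=99.4533; II: μ=10.6, E[X²]=129.17.
E[X] = 0.25·9.8 + 0.75·10.6 = 10.4.
E[X²] = 0.25·99.4533 + 0.75·129.17 = 121.741.
Var(X) = E[X²] − (E[X])² = 121.741 − 108.16 = 13.5808.

13.581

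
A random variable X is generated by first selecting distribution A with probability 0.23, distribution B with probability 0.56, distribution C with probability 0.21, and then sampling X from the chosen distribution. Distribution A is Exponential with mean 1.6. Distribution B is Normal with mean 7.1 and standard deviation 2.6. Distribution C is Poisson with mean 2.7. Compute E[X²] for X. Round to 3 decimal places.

35.291

For each component E[X²] = Var + (mean)², giving A: 5.12; B: 57.17; C: 9.99.
Overall E[X²] = 0.23·5.12 + 0.56·57.17 + 0.21·9.99 = 35.2907.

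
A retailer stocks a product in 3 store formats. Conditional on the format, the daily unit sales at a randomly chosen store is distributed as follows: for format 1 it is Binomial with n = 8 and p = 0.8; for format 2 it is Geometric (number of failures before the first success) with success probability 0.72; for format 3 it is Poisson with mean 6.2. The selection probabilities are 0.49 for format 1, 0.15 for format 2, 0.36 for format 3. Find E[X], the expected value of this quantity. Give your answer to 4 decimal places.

Component means — 1: 6.4; 2: 0.388889; 3: 6.2.
E[X] = 0.49·6.4 + 0.15·0.388889 + 0.36·6.2 = 5.42633.

5.4263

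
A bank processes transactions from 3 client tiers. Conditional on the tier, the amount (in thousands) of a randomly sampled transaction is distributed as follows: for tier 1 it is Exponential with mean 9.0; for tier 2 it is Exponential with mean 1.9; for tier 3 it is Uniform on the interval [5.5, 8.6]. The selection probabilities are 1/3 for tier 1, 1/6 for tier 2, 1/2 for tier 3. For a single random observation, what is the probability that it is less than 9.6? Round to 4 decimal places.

0.8842

Conditional on each tier, P(X < 9.6): 1: 0.655846; 2: 0.993608; 3: 1.
By total probability, P(X < 9.6) = 0.333333·0.655846 + 0.166667·0.993608 + 0.5·1 = 0.884217.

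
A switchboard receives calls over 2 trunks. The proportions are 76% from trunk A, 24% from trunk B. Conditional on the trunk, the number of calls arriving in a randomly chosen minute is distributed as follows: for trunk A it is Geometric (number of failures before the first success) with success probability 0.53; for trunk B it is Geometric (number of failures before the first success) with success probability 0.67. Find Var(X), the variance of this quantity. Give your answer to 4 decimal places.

1.4764

Per component, A: μ=0.886792, E[X²]=2.45959; B: μ=0.492537, E[X²]=0.977723.
E[X] = 0.76·0.886792 + 0.24·0.492537 = 0.792171.
E[X²] = 0.76·2.45959 + 0.24·0.977723 = 2.10395.
Var(X) = E[X²] − (E[X])² = 2.10395 − 0.627535 = 1.47641.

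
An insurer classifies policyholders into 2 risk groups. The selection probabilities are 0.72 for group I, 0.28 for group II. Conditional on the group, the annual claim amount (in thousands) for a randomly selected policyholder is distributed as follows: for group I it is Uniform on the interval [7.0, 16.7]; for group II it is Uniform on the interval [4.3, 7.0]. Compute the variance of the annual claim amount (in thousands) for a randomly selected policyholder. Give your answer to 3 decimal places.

13.565

Per component, I: μ=11.85, E[X²]=148.263; II: μ=5.65, E[X²]=32.53.
E[X] = 0.72·11.85 + 0.28·5.65 = 10.114.
E[X²] = 0.72·148.263 + 0.28·32.53 = 115.858.
Var(X) = E[X²] − (E[X])² = 115.858 − 102.293 = 13.565.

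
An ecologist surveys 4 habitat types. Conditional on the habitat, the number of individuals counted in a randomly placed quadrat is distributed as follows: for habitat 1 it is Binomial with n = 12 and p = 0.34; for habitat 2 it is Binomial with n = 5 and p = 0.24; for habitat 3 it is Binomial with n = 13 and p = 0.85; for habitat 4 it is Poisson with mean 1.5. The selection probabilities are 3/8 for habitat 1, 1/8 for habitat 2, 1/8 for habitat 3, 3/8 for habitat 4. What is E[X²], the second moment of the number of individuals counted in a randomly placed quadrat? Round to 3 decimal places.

For each component E[X²] = Var + (mean)², giving 1: 19.3392; 2: 2.352; 3: 123.76; 4: 3.75.
Overall E[X²] = 0.375·19.3392 + 0.125·2.352 + 0.125·123.76 + 0.375·3.75 = 24.4224.

24.422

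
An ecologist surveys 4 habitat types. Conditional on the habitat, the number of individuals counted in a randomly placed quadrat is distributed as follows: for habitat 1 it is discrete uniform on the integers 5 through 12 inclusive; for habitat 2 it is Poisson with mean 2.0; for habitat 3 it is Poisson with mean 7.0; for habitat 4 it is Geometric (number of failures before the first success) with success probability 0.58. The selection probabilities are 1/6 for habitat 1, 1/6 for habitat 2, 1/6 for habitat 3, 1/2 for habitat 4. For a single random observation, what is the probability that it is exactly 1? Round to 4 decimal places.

0.1680

Conditional on each habitat, P(X = 1): 1: 0; 2: 0.270671; 3: 0.00638317; 4: 0.2436.
By total probability, P(X = 1) = 0.166667·0 + 0.166667·0.270671 + 0.166667·0.00638317 + 0.5·0.2436 = 0.167976.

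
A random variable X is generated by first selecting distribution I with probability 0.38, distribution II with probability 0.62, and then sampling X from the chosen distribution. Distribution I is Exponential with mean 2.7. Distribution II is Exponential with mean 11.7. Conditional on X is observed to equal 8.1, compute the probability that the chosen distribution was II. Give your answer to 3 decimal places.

Likelihoods f(8.1 | ·): I: 0.0184397; II: 0.0427709.
Posterior ∝ prior × likelihood. Numerator for II: 0.62·0.0427709 = 0.026518.
Normalizing constant: 0.38·0.0184397 + 0.62·0.0427709 = 0.033525.
P(II | observation) = 0.026518 / 0.033525 = 0.79099.

0.791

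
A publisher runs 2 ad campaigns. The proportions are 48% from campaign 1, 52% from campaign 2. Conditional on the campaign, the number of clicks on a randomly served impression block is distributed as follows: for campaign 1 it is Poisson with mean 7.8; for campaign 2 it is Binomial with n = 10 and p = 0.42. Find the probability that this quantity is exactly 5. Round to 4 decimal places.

Conditional on each campaign, P(X = 5): 1: 0.0985814; 2: 0.216166.
By total probability, P(X = 5) = 0.48·0.0985814 + 0.52·0.216166 = 0.159725.

0.1597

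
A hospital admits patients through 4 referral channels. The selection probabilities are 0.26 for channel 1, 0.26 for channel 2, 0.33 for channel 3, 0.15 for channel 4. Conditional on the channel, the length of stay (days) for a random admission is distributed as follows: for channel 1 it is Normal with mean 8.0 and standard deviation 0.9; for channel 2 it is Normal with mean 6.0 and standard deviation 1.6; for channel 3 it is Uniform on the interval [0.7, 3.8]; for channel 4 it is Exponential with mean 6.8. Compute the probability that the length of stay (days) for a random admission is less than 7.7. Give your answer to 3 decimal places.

0.750

Conditional on each channel, P(X < 7.7): 1: 0.369441; 2: 0.855996; 3: 1; 4: 0.677726.
By total probability, P(X < 7.7) = 0.26·0.369441 + 0.26·0.855996 + 0.33·1 + 0.15·0.677726 = 0.750272.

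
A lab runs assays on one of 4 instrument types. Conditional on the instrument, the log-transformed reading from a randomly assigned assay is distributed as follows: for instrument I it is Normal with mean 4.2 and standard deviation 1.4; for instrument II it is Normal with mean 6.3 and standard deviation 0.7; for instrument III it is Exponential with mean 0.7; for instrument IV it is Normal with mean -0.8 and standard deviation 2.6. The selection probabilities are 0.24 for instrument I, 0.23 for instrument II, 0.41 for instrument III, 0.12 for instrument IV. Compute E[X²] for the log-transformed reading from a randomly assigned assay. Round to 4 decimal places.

For each component E[X²] = Var + (mean)², giving I: 19.6; II: 40.18; III: 0.98; IV: 7.4.
Overall E[X²] = 0.24·19.6 + 0.23·40.18 + 0.41·0.98 + 0.12·7.4 = 15.2352.

15.2352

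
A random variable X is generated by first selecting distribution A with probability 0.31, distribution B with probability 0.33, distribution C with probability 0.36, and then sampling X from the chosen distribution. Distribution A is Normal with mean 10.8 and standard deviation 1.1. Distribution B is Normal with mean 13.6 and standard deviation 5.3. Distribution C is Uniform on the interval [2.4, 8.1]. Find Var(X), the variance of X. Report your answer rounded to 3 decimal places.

Per component, A: μ=10.8, E[X²]=117.85; B: μ=13.6, E[X²]=213.05; C: μ=5.25, E[X²]=30.27.
E[X] = 0.31·10.8 + 0.33·13.6 + 0.36·5.25 = 9.726.
E[X²] = 0.31·117.85 + 0.33·213.05 + 0.36·30.27 = 117.737.
Var(X) = E[X²] − (E[X])² = 117.737 − 94.5951 = 23.1421.

23.142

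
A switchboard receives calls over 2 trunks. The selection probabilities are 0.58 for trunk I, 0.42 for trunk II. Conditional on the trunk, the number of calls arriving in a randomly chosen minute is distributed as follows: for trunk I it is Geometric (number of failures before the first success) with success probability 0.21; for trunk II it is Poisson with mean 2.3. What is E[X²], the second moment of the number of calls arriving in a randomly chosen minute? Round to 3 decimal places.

21.786

For each component E[X²] = Var + (mean)², giving I: 32.0658; II: 7.59.
Overall E[X²] = 0.58·32.0658 + 0.42·7.59 = 21.7859.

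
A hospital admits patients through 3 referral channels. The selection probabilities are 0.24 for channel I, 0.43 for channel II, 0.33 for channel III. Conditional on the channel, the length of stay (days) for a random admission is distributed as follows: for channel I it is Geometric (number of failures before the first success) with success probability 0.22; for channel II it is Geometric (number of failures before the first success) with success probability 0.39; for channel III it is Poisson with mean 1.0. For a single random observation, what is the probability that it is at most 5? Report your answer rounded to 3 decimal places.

0.924

Conditional on each channel, P(X ≤ 5): I: 0.7748; II: 0.94848; III: 0.999406.
By total probability, P(X ≤ 5) = 0.24·0.7748 + 0.43·0.94848 + 0.33·0.999406 = 0.923602.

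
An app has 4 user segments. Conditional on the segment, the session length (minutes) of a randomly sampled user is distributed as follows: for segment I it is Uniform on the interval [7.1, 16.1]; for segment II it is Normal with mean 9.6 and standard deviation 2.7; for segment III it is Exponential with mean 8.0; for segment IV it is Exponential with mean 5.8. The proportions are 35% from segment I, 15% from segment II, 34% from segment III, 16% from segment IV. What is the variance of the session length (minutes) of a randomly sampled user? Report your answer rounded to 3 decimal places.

34.975

Per component, I: μ=11.6, E[X²]=141.31; II: μ=9.6, E[X²]=99.45; III: μ=8, E[X²]=128; IV: μ=5.8, E[X²]=67.28.
E[X] = 0.35·11.6 + 0.15·9.6 + 0.34·8 + 0.16·5.8 = 9.148.
E[X²] = 0.35·141.31 + 0.15·99.45 + 0.34·128 + 0.16·67.28 = 118.661.
Var(X) = E[X²] − (E[X])² = 118.661 − 83.6859 = 34.9749.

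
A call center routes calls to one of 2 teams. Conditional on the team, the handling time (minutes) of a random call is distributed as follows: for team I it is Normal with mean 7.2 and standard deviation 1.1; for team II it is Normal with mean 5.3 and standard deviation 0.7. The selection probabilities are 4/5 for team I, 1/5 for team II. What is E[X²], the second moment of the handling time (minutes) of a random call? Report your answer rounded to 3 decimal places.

For each component E[X²] = Var + (mean)², giving I: 53.05; II: 28.58.
Overall E[X²] = 0.8·53.05 + 0.2·28.58 = 48.156.

48.156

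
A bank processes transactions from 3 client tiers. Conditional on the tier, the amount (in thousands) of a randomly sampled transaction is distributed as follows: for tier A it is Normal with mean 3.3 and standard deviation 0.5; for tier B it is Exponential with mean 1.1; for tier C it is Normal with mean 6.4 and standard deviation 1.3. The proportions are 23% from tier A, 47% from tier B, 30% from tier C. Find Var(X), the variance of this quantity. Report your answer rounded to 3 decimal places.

6.280

Per component, A: μ=3.3, E[X²]=11.14; B: μ=1.1, E[X²]=2.42; C: μ=6.4, E[X²]=42.65.
E[X] = 0.23·3.3 + 0.47·1.1 + 0.3·6.4 = 3.196.
E[X²] = 0.23·11.14 + 0.47·2.42 + 0.3·42.65 = 16.4946.
Var(X) = E[X²] − (E[X])² = 16.4946 − 10.2144 = 6.28018.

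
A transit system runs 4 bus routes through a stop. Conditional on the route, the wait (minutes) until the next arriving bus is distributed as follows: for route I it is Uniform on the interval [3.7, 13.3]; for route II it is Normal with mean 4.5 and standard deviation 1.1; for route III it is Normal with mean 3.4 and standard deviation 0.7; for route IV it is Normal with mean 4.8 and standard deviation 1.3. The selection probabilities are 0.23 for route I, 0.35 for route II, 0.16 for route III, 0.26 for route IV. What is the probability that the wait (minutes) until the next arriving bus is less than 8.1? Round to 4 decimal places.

0.8738

Conditional on each route, P(X < 8.1): I: 0.458333; II: 0.999467; III: 1; IV: 0.994433.
By total probability, P(X < 8.1) = 0.23·0.458333 + 0.35·0.999467 + 0.16·1 + 0.26·0.994433 = 0.873783.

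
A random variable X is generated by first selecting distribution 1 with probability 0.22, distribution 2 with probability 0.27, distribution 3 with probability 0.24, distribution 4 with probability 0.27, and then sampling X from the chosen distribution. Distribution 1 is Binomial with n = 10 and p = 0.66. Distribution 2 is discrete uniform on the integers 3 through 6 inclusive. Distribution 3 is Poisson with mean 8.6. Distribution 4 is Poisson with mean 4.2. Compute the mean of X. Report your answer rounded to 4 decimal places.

Component means — 1: 6.6; 2: 4.5; 3: 8.6; 4: 4.2.
E[X] = 0.22·6.6 + 0.27·4.5 + 0.24·8.6 + 0.27·4.2 = 5.865.

5.8650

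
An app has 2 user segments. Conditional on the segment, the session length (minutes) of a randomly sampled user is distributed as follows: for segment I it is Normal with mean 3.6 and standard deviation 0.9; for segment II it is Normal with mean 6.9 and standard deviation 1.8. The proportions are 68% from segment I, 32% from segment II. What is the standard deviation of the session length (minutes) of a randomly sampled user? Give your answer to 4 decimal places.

Per component, I: μ=3.6, E[X²]=13.77; II: μ=6.9, E[X²]=50.85.
E[X] = 0.68·3.6 + 0.32·6.9 = 4.656.
E[X²] = 0.68·13.77 + 0.32·50.85 = 25.6356.
Var(X) = E[X²] − (E[X])² = 25.6356 − 21.6783 = 3.95726.
SD(X) = √3.95726 = 1.98929.

1.9893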